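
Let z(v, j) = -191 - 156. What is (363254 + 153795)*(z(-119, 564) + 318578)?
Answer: 164541020319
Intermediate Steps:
z(v, j) = -347
(363254 + 153795)*(z(-119, 564) + 318578) = (363254 + 153795)*(-347 + 318578) = 517049*318231 = 164541020319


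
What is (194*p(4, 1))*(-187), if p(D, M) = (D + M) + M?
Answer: -217668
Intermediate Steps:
p(D, M) = D + 2*M
(194*p(4, 1))*(-187) = (194*(4 + 2*1))*(-187) = (194*(4 + 2))*(-187) = (194*6)*(-187) = 1164*(-187) = -217668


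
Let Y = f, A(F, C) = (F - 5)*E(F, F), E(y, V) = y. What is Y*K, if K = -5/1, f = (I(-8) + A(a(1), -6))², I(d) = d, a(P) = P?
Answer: -720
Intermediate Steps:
A(F, C) = F*(-5 + F) (A(F, C) = (F - 5)*F = (-5 + F)*F = F*(-5 + F))
f = 144 (f = (-8 + 1*(-5 + 1))² = (-8 + 1*(-4))² = (-8 - 4)² = (-12)² = 144)
K = -5 (K = -5*1 = -5)
Y = 144
Y*K = 144*(-5) = -720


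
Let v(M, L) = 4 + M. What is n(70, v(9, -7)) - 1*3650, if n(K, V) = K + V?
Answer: -3567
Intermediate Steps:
n(70, v(9, -7)) - 1*3650 = (70 + (4 + 9)) - 1*3650 = (70 + 13) - 3650 = 83 - 3650 = -3567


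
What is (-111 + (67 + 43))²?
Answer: 1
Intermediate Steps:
(-111 + (67 + 43))² = (-111 + 110)² = (-1)² = 1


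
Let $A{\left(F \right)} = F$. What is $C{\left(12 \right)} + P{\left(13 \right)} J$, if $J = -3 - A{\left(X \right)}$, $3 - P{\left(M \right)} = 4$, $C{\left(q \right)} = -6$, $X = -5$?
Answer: $-8$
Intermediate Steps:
$P{\left(M \right)} = -1$ ($P{\left(M \right)} = 3 - 4 = -1$)
$J = 2$ ($J = -3 - -5 = -3 + 5 = 2$)
$C{\left(12 \right)} + P{\left(13 \right)} J = -6 - 2 = -8$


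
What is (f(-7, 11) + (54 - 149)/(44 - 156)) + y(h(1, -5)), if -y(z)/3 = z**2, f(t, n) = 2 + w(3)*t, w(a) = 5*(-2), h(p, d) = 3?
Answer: 5135/112 ≈ 45.848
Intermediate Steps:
w(a) = -10
f(t, n) = 2 - 10*t
y(z) = -3*z**2
(f(-7, 11) + (54 - 149)/(44 - 156)) + y(h(1, -5)) = ((2 - 10*(-7)) + (54 - 149)/(44 - 156)) - 3*3**2 = ((2 + 70) - 95/(-112)) - 3*9 = (72 - 95*(-1/112)) - 27 = (72 + 95/112) - 27 = 8159/112 - 27 = 5135/112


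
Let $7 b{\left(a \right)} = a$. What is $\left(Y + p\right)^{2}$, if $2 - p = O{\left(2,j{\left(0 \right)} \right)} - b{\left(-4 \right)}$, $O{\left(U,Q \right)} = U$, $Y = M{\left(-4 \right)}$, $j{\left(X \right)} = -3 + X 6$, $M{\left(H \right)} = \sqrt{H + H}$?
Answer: $- \frac{376}{49} - \frac{16 i \sqrt{2}}{7} \approx -7.6735 - 3.2325 i$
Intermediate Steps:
$b{\left(a \right)} = \frac{a}{7}$
$M{\left(H \right)} = \sqrt{2} \sqrt{H}$ ($M{\left(H \right)} = \sqrt{2 H} = \sqrt{2} \sqrt{H}$)
$j{\left(X \right)} = -3 + 6 X$
$Y = 2 i \sqrt{2}$ ($Y = \sqrt{2} \sqrt{-4} = \sqrt{2} \cdot 2 i = 2 i \sqrt{2} \approx 2.8284 i$)
$p = - \frac{4}{7}$ ($p = 2 - \left(2 - \frac{1}{7} \left(-4\right)\right) = 2 - \left(2 - - \frac{4}{7}\right) = 2 - \left(2 + \frac{4}{7}\right) = 2 - \frac{18}{7} = - \frac{4}{7} \approx -0.57143$)
$\left(Y + p\right)^{2} = \left(2 i \sqrt{2} - \frac{4}{7}\right)^{2} = \left(- \frac{4}{7} + 2 i \sqrt{2}\right)^{2}$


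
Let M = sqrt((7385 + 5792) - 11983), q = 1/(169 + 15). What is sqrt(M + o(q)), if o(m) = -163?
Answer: sqrt(-163 + sqrt(1194)) ≈ 11.333*I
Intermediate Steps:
q = 1/184 ≈ 0.0054348
M = sqrt(1194) (M = sqrt(13177 - 11983) = sqrt(1194) ≈ 34.554)
sqrt(M + o(q)) = sqrt(sqrt(1194) - 163) = sqrt(-163 + sqrt(1194))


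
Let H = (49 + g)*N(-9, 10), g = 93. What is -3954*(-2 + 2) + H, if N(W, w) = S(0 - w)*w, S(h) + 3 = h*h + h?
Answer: 123540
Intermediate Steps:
S(h) = -3 + h + h**2 (S(h) = -3 + (h*h + h) = -3 + (h**2 + h) = -3 + (h + h**2) = -3 + h + h**2)
N(W, w) = w*(-3 + w**2 - w) (N(W, w) = (-3 + (0 - w) + (0 - w)**2)*w = (-3 - w + (-w)**2)*w = (-3 - w + w**2)*w = (-3 + w**2 - w)*w = w*(-3 + w**2 - w))
H = 123540 (H = (49 + 93)*(10*(-3 + 10**2 - 1*10)) = 142*(10*(-3 + 100 - 10)) = 142*(10*87) = 142*870 = 123540)
-3954*(-2 + 2) + H = -3954*(-2 + 2) + 123540 = -3954*0 + 123540 = 0 + 123540 = 123540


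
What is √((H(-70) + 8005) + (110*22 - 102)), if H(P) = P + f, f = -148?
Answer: √10105 ≈ 100.52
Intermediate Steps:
H(P) = -148 + P (H(P) = P - 148 = -148 + P)
√((H(-70) + 8005) + (110*22 - 102)) = √(((-148 - 70) + 8005) + (110*22 - 102)) = √((-218 + 8005) + (2420 - 102)) = √(7787 + 2318) = √10105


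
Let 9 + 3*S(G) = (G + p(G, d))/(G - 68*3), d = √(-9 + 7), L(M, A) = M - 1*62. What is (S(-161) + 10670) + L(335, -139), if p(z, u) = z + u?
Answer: 11979622/1095 - I*√2/1095 ≈ 10940.0 - 0.0012915*I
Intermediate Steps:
L(M, A) = -62 + M (L(M, A) = M - 62 = -62 + M)
d = I*√2 (d = √(-2) = I*√2 ≈ 1.4142*I)
p(z, u) = u + z
S(G) = -3 + (2*G + I*√2)/(3*(-204 + G)) (S(G) = -3 + ((G + (I*√2 + G))/(G - 68*3))/3 = -3 + ((G + (G + I*√2))/(G - 204))/3 = -3 + ((2*G + I*√2)/(-204 + G))/3 = -3 + (2*G + I*√2)/(3*(-204 + G)))
(S(-161) + 10670) + L(335, -139) = ((1836 - 7*(-161) + I*√2)/(3*(-204 - 161)) + 10670) + (-62 + 335) = ((⅓)*(1836 + 1127 + I*√2)/(-365) + 10670) + 273 = ((⅓)*(-1/365)*(2963 + I*√2) + 10670) + 273 = ((-2963/1095 - I*√2/1095) + 10670) + 273 = (11680687/1095 - I*√2/1095) + 273 = 11979622/1095 - I*√2/1095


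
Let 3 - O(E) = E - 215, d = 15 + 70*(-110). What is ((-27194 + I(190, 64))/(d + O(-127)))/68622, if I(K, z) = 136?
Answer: 13529/251842740 ≈ 5.3720e-5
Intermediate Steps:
d = -7685 (d = 15 - 7700 = -7685)
O(E) = 218 - E (O(E) = 3 - (E - 215) = 3 - (-215 + E) = 3 + (215 - E) = 218 - E)
((-27194 + I(190, 64))/(d + O(-127)))/68622 = ((-27194 + 136)/(-7685 + (218 - 1*(-127))))/68622 = -27058/(-7685 + (218 + 127))*(1/68622) = -27058/(-7685 + 345)*(1/68622) = -27058/(-7340)*(1/68622) = -27058*(-1/7340)*(1/68622) = (13529/3670)*(1/68622) = 13529/251842740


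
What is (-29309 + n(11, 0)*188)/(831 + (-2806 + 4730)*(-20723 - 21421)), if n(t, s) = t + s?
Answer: 27241/81084225 ≈ 0.00033596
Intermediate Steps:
n(t, s) = s + t
(-29309 + n(11, 0)*188)/(831 + (-2806 + 4730)*(-20723 - 21421)) = (-29309 + (0 + 11)*188)/(831 + (-2806 + 4730)*(-20723 - 21421)) = (-29309 + 11*188)/(831 + 1924*(-42144)) = (-29309 + 2068)/(831 - 81085056) = -27241/(-81084225) = -27241*(-1/81084225) = 27241/81084225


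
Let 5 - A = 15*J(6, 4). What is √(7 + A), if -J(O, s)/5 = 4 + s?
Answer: 6*√17 ≈ 24.739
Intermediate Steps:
J(O, s) = -20 - 5*s (J(O, s) = -5*(4 + s) = -20 - 5*s)
A = 605 (A = 5 - 15*(-20 - 5*4) = 5 - 15*(-20 - 20) = 5 - 15*(-40) = 5 - 1*(-600) = 5 + 600 = 605)
√(7 + A) = √(7 + 605) = √612 = 6*√17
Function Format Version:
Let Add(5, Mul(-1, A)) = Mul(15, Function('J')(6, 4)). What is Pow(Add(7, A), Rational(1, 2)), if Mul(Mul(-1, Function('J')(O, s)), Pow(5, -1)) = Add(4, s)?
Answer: Mul(6, Pow(17, Rational(1, 2))) ≈ 24.739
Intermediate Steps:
Function('J')(O, s) = Add(-20, Mul(-5, s)) (Function('J')(O, s) = Mul(-5, Add(4, s)) = Add(-20, Mul(-5, s)))
A = 605 (A = Add(5, Mul(-1, Mul(15, Add(-20, Mul(-5, 4))))) = Add(5, Mul(-1, Mul(15, Add(-20, -20)))) = Add(5, Mul(-1, Mul(15, -40))) = Add(5, Mul(-1, -600)) = Add(5, 600) = 605)
Pow(Add(7, A), Rational(1, 2)) = Pow(Add(7, 605), Rational(1, 2)) = Pow(612, Rational(1, 2)) = Mul(6, Pow(17, Rational(1, 2)))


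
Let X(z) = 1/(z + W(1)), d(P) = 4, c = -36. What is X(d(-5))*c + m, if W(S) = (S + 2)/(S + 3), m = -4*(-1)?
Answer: -68/19 ≈ -3.5789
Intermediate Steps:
m = 4
W(S) = (2 + S)/(3 + S)
X(z) = 1/(¾ + z) (X(z) = 1/(z + (2 + 1)/(3 + 1)) = 1/(z + 3/4) = 1/(z + (¼)*3) = 1/(z + ¾) = 1/(¾ + z))
X(d(-5))*c + m = (4/(3 + 4*4))*(-36) + 4 = (4/(3 + 16))*(-36) + 4 = (4/19)*(-36) + 4 = -144/19 + 4 = -68/19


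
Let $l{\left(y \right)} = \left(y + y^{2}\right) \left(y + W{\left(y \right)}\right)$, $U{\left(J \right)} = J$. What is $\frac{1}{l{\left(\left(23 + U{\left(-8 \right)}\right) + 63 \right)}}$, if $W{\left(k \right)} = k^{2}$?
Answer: $\frac{1}{37970244} \approx 2.6336 \cdot 10^{-8}$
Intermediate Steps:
$l{\left(y \right)} = \left(y + y^{2}\right)^{2}$ ($l{\left(y \right)} = \left(y + y^{2}\right) \left(y + y^{2}\right) = \left(y + y^{2}\right)^{2}$)
$\frac{1}{l{\left(\left(23 + U{\left(-8 \right)}\right) + 63 \right)}} = \frac{1}{\left(\left(23 - 8\right) + 63\right)^{2} \left(1 + \left(\left(23 - 8\right) + 63\right)^{2} + 2 \left(\left(23 - 8\right) + 63\right)\right)} = \frac{1}{\left(15 + 63\right)^{2} \left(1 + \left(15 + 63\right)^{2} + 2 \left(15 + 63\right)\right)} = \frac{1}{78^{2} \left(1 + 78^{2} + 2 \cdot 78\right)} = \frac{1}{6084 \left(1 + 6084 + 156\right)} = \frac{1}{6084 \cdot 6241} = \frac{1}{37970244}$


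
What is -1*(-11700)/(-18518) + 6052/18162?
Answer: -25106116/84080979 ≈ -0.29859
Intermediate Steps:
-1*(-11700)/(-18518) + 6052/18162 = 11700*(-1/18518) + 6052*(1/18162) = -5850/9259 + 3026/9081 = -25106116/84080979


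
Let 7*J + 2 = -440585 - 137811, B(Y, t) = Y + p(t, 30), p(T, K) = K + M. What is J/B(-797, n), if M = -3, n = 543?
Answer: 289199/2695 ≈ 107.31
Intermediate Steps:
p(T, K) = -3 + K (p(T, K) = K - 3 = -3 + K)
B(Y, t) = 27 + Y (B(Y, t) = Y + (-3 + 30) = Y + 27 = 27 + Y)
J = -578398/7 (J = -2/7 + (-440585 - 137811)/7 = -2/7 + (⅐)*(-578396) = -2/7 - 82628 = -578398/7 ≈ -82628.)
J/B(-797, n) = -578398/(7*(27 - 797)) = -578398/7/(-770) = -578398/7*(-1/770) = 289199/2695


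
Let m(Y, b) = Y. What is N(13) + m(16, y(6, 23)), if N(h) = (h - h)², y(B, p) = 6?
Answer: 16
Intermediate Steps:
N(h) = 0 (N(h) = 0² = 0)
N(13) + m(16, y(6, 23)) = 0 + 16 = 16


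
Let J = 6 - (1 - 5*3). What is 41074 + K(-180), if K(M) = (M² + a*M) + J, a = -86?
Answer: 88974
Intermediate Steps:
J = 20 (J = 6 - (1 - 15) = 6 - 1*(-14) = 6 + 14 = 20)
K(M) = 20 + M² - 86*M (K(M) = (M² - 86*M) + 20 = 20 + M² - 86*M)
41074 + K(-180) = 41074 + (20 + (-180)² - 86*(-180)) = 41074 + (20 + 32400 + 15480) = 41074 + 47900 = 88974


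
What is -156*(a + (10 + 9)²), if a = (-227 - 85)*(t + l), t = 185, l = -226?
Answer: -2051868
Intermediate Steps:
a = 12792 (a = (-227 - 85)*(185 - 226) = -312*(-41) = 12792)
-156*(a + (10 + 9)²) = -156*(12792 + (10 + 9)²) = -156*(12792 + 19²) = -156*(12792 + 361) = -156*13153 = -2051868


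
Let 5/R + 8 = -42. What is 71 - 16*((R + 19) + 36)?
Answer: -4037/5 ≈ -807.40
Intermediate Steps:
R = -⅒ (R = 5/(-8 - 42) = 5/(-50) = 5*(-1/50) = -⅒ ≈ -0.10000)
71 - 16*((R + 19) + 36) = 71 - 16*((-⅒ + 19) + 36) = 71 - 16*(189/10 + 36) = 71 - 16*549/10 = 71 - 4392/5 = -4037/5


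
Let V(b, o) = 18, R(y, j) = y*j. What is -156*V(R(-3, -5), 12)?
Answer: -2808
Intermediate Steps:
R(y, j) = j*y
-156*V(R(-3, -5), 12) = -156*18 = -2808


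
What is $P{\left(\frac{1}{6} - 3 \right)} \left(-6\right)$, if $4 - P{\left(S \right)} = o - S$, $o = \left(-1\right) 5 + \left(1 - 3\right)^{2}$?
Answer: $-13$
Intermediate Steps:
$o = -1$ ($o = -5 + \left(-2\right)^{2} = -5 + 4 = -1$)
$P{\left(S \right)} = 5 + S$ ($P{\left(S \right)} = 4 - \left(-1 - S\right) = 4 + \left(1 + S\right) = 5 + S$)
$P{\left(\frac{1}{6} - 3 \right)} \left(-6\right) = \left(5 + \left(\frac{1}{6} - 3\right)\right) \left(-6\right) = \left(5 - \frac{17}{6}\right) \left(-6\right) = \frac{13}{6} \left(-6\right) = -13$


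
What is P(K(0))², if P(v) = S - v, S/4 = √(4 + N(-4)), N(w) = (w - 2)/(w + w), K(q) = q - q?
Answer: 76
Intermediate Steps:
K(q) = 0
N(w) = (-2 + w)/(2*w) (N(w) = (-2 + w)/((2*w)) = (-2 + w)*(1/(2*w)) = (-2 + w)/(2*w))
S = 2*√19 (S = 4*√(4 + (½)*(-2 - 4)/(-4)) = 4*√(4 + (½)*(-¼)*(-6)) = 4*√(4 + ¾) = 4*√(19/4) = 4*(√19/2) = 2*√19 ≈ 8.7178)
P(v) = -v + 2*√19 (P(v) = 2*√19 - v = -v + 2*√19)
P(K(0))² = (-1*0 + 2*√19)² = (0 + 2*√19)² = (2*√19)² = 76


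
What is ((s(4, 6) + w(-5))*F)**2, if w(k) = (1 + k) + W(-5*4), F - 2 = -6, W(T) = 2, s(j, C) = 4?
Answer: 64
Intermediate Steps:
F = -4 (F = 2 - 6 = -4)
w(k) = 3 + k (w(k) = (1 + k) + 2 = 3 + k)
((s(4, 6) + w(-5))*F)**2 = ((4 + (3 - 5))*(-4))**2 = ((4 - 2)*(-4))**2 = (2*(-4))**2 = (-8)**2 = 64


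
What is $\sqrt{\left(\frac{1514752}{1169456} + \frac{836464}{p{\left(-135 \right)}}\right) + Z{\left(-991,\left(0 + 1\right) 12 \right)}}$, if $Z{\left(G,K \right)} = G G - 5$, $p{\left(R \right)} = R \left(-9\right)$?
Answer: $\frac{2 \sqrt{23921332226952561015}}{9867285} \approx 991.35$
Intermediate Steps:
$p{\left(R \right)} = - 9 R$
$Z{\left(G,K \right)} = -5 + G^{2}$ ($Z{\left(G,K \right)} = G^{2} - 5 = -5 + G^{2}$)
$\sqrt{\left(\frac{1514752}{1169456} + \frac{836464}{p{\left(-135 \right)}}\right) + Z{\left(-991,\left(0 + 1\right) 12 \right)}} = \sqrt{\left(\frac{1514752}{1169456} + \frac{836464}{\left(-9\right) \left(-135\right)}\right) - \left(5 - \left(-991\right)^{2}\right)} = \sqrt{\left(1514752 \cdot \frac{1}{1169456} + \frac{836464}{1215}\right) + \left(-5 + 982081\right)} = \sqrt{\left(\frac{94672}{73091} + 836464 \cdot \frac{1}{1215}\right) + 982076} = \sqrt{\left(\frac{94672}{73091} + \frac{836464}{1215}\right) + 982076} = \sqrt{\frac{61253016704}{88805565} + 982076} = \sqrt{\frac{87275067069644}{88805565}} = \frac{2 \sqrt{23921332226952561015}}{9867285}$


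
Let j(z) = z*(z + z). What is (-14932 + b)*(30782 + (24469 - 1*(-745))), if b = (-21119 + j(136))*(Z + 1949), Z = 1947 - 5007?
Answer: -988320160660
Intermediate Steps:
j(z) = 2*z**2 (j(z) = z*(2*z) = 2*z**2)
Z = -3060
b = -17634903 (b = (-21119 + 2*136**2)*(-3060 + 1949) = (-21119 + 2*18496)*(-1111) = (-21119 + 36992)*(-1111) = 15873*(-1111) = -17634903)
(-14932 + b)*(30782 + (24469 - 1*(-745))) = (-14932 - 17634903)*(30782 + (24469 - 1*(-745))) = -17649835*(30782 + (24469 + 745)) = -17649835*(30782 + 25214) = -17649835*55996 = -988320160660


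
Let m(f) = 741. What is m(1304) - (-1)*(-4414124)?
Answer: -4413383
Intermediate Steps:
m(1304) - (-1)*(-4414124) = 741 - (-1)*(-4414124) = 741 - 1*4414124 = 741 - 4414124 = -4413383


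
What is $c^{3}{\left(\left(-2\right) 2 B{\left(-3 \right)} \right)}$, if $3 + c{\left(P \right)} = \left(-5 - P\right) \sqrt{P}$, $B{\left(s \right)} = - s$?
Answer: $5265 - 7854 i \sqrt{3} \approx 5265.0 - 13604.0 i$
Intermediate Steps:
$c{\left(P \right)} = -3 + \sqrt{P} \left(-5 - P\right)$ ($c{\left(P \right)} = -3 + \left(-5 - P\right) \sqrt{P} = -3 + \sqrt{P} \left(-5 - P\right)$)
$c^{3}{\left(\left(-2\right) 2 B{\left(-3 \right)} \right)} = \left(-3 - \left(\left(-2\right) 2 \left(\left(-1\right) \left(-3\right)\right)\right)^{\frac{3}{2}} - 5 \sqrt{\left(-2\right) 2 \left(\left(-1\right) \left(-3\right)\right)}\right)^{3} = \left(-3 - \left(\left(-4\right) 3\right)^{\frac{3}{2}} - 5 \sqrt{\left(-4\right) 3}\right)^{3} = \left(-3 - \left(-12\right)^{\frac{3}{2}} - 5 \sqrt{-12}\right)^{3} = \left(-3 - - 24 i \sqrt{3} - 5 \cdot 2 i \sqrt{3}\right)^{3} = \left(-3 + 24 i \sqrt{3} - 10 i \sqrt{3}\right)^{3} = \left(-3 + 14 i \sqrt{3}\right)^{3}$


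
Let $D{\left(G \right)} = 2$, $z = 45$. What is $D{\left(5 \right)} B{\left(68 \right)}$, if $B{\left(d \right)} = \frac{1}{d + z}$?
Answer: $\frac{2}{113} \approx 0.017699$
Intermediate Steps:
$B{\left(d \right)} = \frac{1}{45 + d}$ ($B{\left(d \right)} = \frac{1}{d + 45} = \frac{1}{45 + d}$)
$D{\left(5 \right)} B{\left(68 \right)} = \frac{2}{45 + 68} = \frac{2}{113}$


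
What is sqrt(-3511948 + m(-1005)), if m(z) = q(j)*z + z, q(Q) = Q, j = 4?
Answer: I*sqrt(3516973) ≈ 1875.4*I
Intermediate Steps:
m(z) = 5*z (m(z) = 4*z + z = 5*z)
sqrt(-3511948 + m(-1005)) = sqrt(-3511948 + 5*(-1005)) = sqrt(-3511948 - 5025) = sqrt(-3516973) = I*sqrt(3516973)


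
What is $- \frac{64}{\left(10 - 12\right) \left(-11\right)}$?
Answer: $- \frac{32}{11} \approx -2.9091$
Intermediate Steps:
$- \frac{64}{\left(10 - 12\right) \left(-11\right)} = - \frac{64}{\left(-2\right) \left(-11\right)} = - \frac{64}{22} = \left(-64\right) \frac{1}{22} = - \frac{32}{11}$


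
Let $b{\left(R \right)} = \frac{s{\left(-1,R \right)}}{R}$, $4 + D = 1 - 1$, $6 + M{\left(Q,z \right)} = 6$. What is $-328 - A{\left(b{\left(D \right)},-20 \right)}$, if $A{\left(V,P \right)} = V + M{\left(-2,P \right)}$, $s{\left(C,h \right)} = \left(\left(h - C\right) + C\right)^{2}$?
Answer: $-324$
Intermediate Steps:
$M{\left(Q,z \right)} = 0$ ($M{\left(Q,z \right)} = -6 + 6 = 0$)
$D = -4$ ($D = -4 + \left(1 - 1\right) = -4 + 0 = -4$)
$s{\left(C,h \right)} = h^{2}$
$b{\left(R \right)} = R$ ($b{\left(R \right)} = \frac{R^{2}}{R} = R$)
$A{\left(V,P \right)} = V$ ($A{\left(V,P \right)} = V + 0 = V$)
$-328 - A{\left(b{\left(D \right)},-20 \right)} = -328 - -4 = -328 + 4 = -324$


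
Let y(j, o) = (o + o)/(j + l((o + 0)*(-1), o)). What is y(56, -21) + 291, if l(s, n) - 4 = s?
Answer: 7843/27 ≈ 290.48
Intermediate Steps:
l(s, n) = 4 + s
y(j, o) = 2*o/(4 + j - o) (y(j, o) = (o + o)/(j + (4 + (o + 0)*(-1))) = (2*o)/(j + (4 + o*(-1))) = (2*o)/(j + (4 - o)) = (2*o)/(4 + j - o) = 2*o/(4 + j - o))
y(56, -21) + 291 = 2*(-21)/(4 + 56 - 1*(-21)) + 291 = 2*(-21)/(4 + 56 + 21) + 291 = 2*(-21)/81 + 291 = 2*(-21)*(1/81) + 291 = -14/27 + 291 = 7843/27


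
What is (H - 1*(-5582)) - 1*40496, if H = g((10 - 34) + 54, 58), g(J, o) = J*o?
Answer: -33174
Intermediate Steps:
H = 1740 (H = ((10 - 34) + 54)*58 = (-24 + 54)*58 = 30*58 = 1740)
(H - 1*(-5582)) - 1*40496 = (1740 - 1*(-5582)) - 1*40496 = (1740 + 5582) - 40496 = 7322 - 40496 = -33174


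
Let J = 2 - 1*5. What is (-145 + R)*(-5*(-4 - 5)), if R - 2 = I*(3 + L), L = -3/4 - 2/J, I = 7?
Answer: -22065/4 ≈ -5516.3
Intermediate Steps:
J = -3 (J = 2 - 5 = -3)
L = -1/12 (L = -3/4 - 2/(-3) = -3*¼ - 2*(-⅓) = -¾ + ⅔ = -1/12 ≈ -0.083333)
R = 269/12 (R = 2 + 7*(3 - 1/12) = 2 + 7*(35/12) = 2 + 245/12 = 269/12 ≈ 22.417)
(-145 + R)*(-5*(-4 - 5)) = (-145 + 269/12)*(-5*(-4 - 5)) = -(-7355)*(-9)/12 = -1471/12*45 = -22065/4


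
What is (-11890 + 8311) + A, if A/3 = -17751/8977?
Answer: -32181936/8977 ≈ -3584.9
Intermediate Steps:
A = -53253/8977 (A = 3*(-17751/8977) = -53253/8977 ≈ -5.9322)
(-11890 + 8311) + A = (-11890 + 8311) - 53253/8977 = -3579 - 53253/8977 = -32181936/8977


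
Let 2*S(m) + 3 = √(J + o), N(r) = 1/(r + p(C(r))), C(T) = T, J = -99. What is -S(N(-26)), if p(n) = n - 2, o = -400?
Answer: 3/2 - I*√499/2 ≈ 1.5 - 11.169*I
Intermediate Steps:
p(n) = -2 + n
N(r) = 1/(-2 + 2*r) (N(r) = 1/(r + (-2 + r)) = 1/(-2 + 2*r))
S(m) = -3/2 + I*√499/2 (S(m) = -3/2 + √(-99 - 400)/2 = -3/2 + √(-499)/2 = -3/2 + (I*√499)/2 = -3/2 + I*√499/2)
-S(N(-26)) = -(-3/2 + I*√499/2) = 3/2 - I*√499/2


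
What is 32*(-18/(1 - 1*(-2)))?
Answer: -192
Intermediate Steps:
32*(-18/(1 - 1*(-2))) = 32*(-18/(1 + 2)) = 32*(-18/3) = 32*(-18*⅓) = 32*(-6) = -192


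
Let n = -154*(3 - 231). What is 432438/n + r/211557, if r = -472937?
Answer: 12479920337/1238031564 ≈ 10.080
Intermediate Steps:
n = 35112 (n = -154*(-228) = 35112)
432438/n + r/211557 = 432438/35112 - 472937/211557 = 432438*(1/35112) - 472937*1/211557 = 72073/5852 - 472937/211557 = 12479920337/1238031564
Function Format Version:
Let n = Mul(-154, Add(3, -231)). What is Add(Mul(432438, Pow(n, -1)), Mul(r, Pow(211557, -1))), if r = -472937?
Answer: Rational(12479920337, 1238031564) ≈ 10.080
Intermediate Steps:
n = 35112 (n = Mul(-154, -228) = 35112)
Add(Mul(432438, Pow(n, -1)), Mul(r, Pow(211557, -1))) = Add(Mul(432438, Pow(35112, -1)), Mul(-472937, Pow(211557, -1))) = Add(Mul(432438, Rational(1, 35112)), Mul(-472937, Rational(1, 211557))) = Add(Rational(72073, 5852), Rational(-472937, 211557)) = Rational(12479920337, 1238031564)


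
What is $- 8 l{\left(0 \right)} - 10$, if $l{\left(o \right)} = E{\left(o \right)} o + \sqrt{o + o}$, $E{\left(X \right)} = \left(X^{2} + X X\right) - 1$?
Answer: $-10$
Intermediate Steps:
$E{\left(X \right)} = -1 + 2 X^{2}$ ($E{\left(X \right)} = \left(X^{2} + X^{2}\right) - 1 = 2 X^{2} - 1 = -1 + 2 X^{2}$)
$l{\left(o \right)} = o \left(-1 + 2 o^{2}\right) + \sqrt{2} \sqrt{o}$ ($l{\left(o \right)} = \left(-1 + 2 o^{2}\right) o + \sqrt{o + o} = o \left(-1 + 2 o^{2}\right) + \sqrt{2 o} = o \left(-1 + 2 o^{2}\right) + \sqrt{2} \sqrt{o}$)
$- 8 l{\left(0 \right)} - 10 = - 8 \left(\left(-1\right) 0 + 2 \cdot 0^{3} + \sqrt{2} \sqrt{0}\right) - 10 = - 8 \left(0 + 2 \cdot 0 + \sqrt{2} \cdot 0\right) - 10 = - 8 \left(0 + 0 + 0\right) - 10 = \left(-8\right) 0 - 10 = 0 - 10 = -10$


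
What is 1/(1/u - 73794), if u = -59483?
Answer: -59483/4389488503 ≈ -1.3551e-5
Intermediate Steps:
1/(1/u - 73794) = 1/(1/(-59483) - 73794) = 1/(-1/59483 - 73794) = 1/(-4389488503/59483) = -59483/4389488503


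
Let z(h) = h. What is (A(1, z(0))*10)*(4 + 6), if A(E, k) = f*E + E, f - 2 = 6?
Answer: 900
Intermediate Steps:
f = 8 (f = 2 + 6 = 8)
A(E, k) = 9*E (A(E, k) = 8*E + E = 9*E)
(A(1, z(0))*10)*(4 + 6) = ((9*1)*10)*(4 + 6) = (9*10)*10 = 90*10 = 900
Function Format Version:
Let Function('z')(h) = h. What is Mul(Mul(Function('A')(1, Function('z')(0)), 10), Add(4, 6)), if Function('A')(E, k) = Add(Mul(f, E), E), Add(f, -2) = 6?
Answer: 900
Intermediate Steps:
f = 8 (f = Add(2, 6) = 8)
Function('A')(E, k) = Mul(9, E) (Function('A')(E, k) = Add(Mul(8, E), E) = Mul(9, E))
Mul(Mul(Function('A')(1, Function('z')(0)), 10), Add(4, 6)) = Mul(Mul(Mul(9, 1), 10), Add(4, 6)) = Mul(Mul(9, 10), 10) = Mul(90, 10) = 900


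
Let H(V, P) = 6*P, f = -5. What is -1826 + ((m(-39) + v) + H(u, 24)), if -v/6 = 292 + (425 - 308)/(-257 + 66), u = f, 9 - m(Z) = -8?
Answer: -651945/191 ≈ -3413.3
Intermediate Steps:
m(Z) = 17 (m(Z) = 9 - 1*(-8) = 9 + 8 = 17)
u = -5
v = -333930/191 (v = -6*(292 + (425 - 308)/(-257 + 66)) = -6*(292 + 117/(-191)) = -6*(292 + 117*(-1/191)) = -6*(292 - 117/191) = -6*55655/191 = -333930/191 ≈ -1748.3)
-1826 + ((m(-39) + v) + H(u, 24)) = -1826 + ((17 - 333930/191) + 6*24) = -1826 + (-330683/191 + 144) = -1826 - 303179/191 = -651945/191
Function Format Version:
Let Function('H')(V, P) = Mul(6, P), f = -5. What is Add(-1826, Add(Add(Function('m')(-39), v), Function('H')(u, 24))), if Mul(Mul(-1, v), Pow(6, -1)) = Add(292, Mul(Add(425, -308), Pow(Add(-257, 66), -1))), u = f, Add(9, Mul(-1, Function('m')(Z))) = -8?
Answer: Rational(-651945, 191) ≈ -3413.3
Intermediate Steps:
Function('m')(Z) = 17 (Function('m')(Z) = Add(9, Mul(-1, -8)) = Add(9, 8) = 17)
u = -5
v = Rational(-333930, 191) (v = Mul(-6, Add(292, Mul(Add(425, -308), Pow(Add(-257, 66), -1)))) = Mul(-6, Add(292, Mul(117, Pow(-191, -1)))) = Mul(-6, Add(292, Mul(117, Rational(-1, 191)))) = Mul(-6, Add(292, Rational(-117, 191))) = Mul(-6, Rational(55655, 191)) = Rational(-333930, 191) ≈ -1748.3)
Add(-1826, Add(Add(Function('m')(-39), v), Function('H')(u, 24))) = Add(-1826, Add(Add(17, Rational(-333930, 191)), Mul(6, 24))) = Add(-1826, Add(Rational(-330683, 191), 144)) = Add(-1826, Rational(-303179, 191)) = Rational(-651945, 191)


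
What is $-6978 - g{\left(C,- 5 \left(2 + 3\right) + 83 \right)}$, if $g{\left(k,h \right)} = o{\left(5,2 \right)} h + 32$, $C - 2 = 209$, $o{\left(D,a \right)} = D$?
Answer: $-7300$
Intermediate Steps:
$C = 211$ ($C = 2 + 209 = 211$)
$g{\left(k,h \right)} = 32 + 5 h$ ($g{\left(k,h \right)} = 5 h + 32 = 32 + 5 h$)
$-6978 - g{\left(C,- 5 \left(2 + 3\right) + 83 \right)} = -6978 - \left(32 + 5 \left(- 5 \left(2 + 3\right) + 83\right)\right) = -6978 - \left(32 + 5 \left(\left(-5\right) 5 + 83\right)\right) = -6978 - \left(32 + 5 \left(-25 + 83\right)\right) = -6978 - \left(32 + 5 \cdot 58\right) = -6978 - \left(32 + 290\right) = -6978 - 322 = -7300$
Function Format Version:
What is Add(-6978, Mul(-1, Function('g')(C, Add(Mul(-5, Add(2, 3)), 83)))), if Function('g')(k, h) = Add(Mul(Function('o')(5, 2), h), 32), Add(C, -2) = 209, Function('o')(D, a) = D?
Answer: -7300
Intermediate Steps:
C = 211 (C = Add(2, 209) = 211)
Function('g')(k, h) = Add(32, Mul(5, h)) (Function('g')(k, h) = Add(Mul(5, h), 32) = Add(32, Mul(5, h)))
Add(-6978, Mul(-1, Function('g')(C, Add(Mul(-5, Add(2, 3)), 83)))) = Add(-6978, Mul(-1, Add(32, Mul(5, Add(Mul(-5, Add(2, 3)), 83))))) = Add(-6978, Mul(-1, Add(32, Mul(5, Add(Mul(-5, 5), 83))))) = Add(-6978, Mul(-1, Add(32, Mul(5, Add(-25, 83))))) = Add(-6978, Mul(-1, Add(32, Mul(5, 58)))) = Add(-6978, Mul(-1, Add(32, 290))) = Add(-6978, Mul(-1, 322)) = Add(-6978, -322) = -7300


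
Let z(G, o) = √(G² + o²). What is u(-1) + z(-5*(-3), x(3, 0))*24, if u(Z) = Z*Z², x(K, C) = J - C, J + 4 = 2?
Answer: -1 + 24*√229 ≈ 362.19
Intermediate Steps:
J = -2 (J = -4 + 2 = -2)
x(K, C) = -2 - C
u(Z) = Z³
u(-1) + z(-5*(-3), x(3, 0))*24 = (-1)³ + √((-5*(-3))² + (-2 - 1*0)²)*24 = -1 + √(15² + (-2 + 0)²)*24 = -1 + √(225 + (-2)²)*24 = -1 + √(225 + 4)*24 = -1 + √229*24 = -1 + 24*√229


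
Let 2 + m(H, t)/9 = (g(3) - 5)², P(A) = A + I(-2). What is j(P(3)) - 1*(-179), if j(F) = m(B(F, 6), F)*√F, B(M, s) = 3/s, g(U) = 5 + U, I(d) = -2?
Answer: 242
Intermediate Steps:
P(A) = -2 + A (P(A) = A - 2 = -2 + A)
m(H, t) = 63 (m(H, t) = -18 + 9*((5 + 3) - 5)² = -18 + 9*(8 - 5)² = -18 + 9*3² = -18 + 9*9 = -18 + 81 = 63)
j(F) = 63*√F
j(P(3)) - 1*(-179) = 63*√(-2 + 3) - 1*(-179) = 63*√1 + 179 = 63*1 + 179 = 63 + 179 = 242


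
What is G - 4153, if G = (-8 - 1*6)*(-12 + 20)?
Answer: -4265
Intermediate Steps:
G = -112 (G = (-8 - 6)*8 = -14*8 = -112)
G - 4153 = -112 - 4153 = -4265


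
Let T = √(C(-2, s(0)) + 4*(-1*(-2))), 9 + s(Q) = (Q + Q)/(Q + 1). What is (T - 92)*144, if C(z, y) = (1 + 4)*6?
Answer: -13248 + 144*√38 ≈ -12360.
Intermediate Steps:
s(Q) = -9 + 2*Q/(1 + Q) (s(Q) = -9 + (Q + Q)/(Q + 1) = -9 + (2*Q)/(1 + Q) = -9 + 2*Q/(1 + Q))
C(z, y) = 30 (C(z, y) = 5*6 = 30)
T = √38 (T = √(30 + 4*(-1*(-2))) = √(30 + 4*2) = √(30 + 8) = √38 ≈ 6.1644)
(T - 92)*144 = (√38 - 92)*144 = (-92 + √38)*144 = -13248 + 144*√38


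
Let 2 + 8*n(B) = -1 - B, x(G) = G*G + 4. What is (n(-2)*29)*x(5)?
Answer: -841/8 ≈ -105.13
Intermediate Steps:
x(G) = 4 + G² (x(G) = G² + 4 = 4 + G²)
n(B) = -3/8 - B/8 (n(B) = -¼ + (-1 - B)/8 = -¼ + (-⅛ - B/8) = -3/8 - B/8)
(n(-2)*29)*x(5) = ((-3/8 - ⅛*(-2))*29)*(4 + 5²) = ((-3/8 + ¼)*29)*(4 + 25) = -⅛*29*29 = -29/8*29 = -841/8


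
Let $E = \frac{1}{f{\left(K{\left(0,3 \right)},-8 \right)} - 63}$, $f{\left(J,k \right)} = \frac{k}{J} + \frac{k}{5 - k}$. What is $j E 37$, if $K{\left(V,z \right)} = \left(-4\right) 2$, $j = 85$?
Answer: $- \frac{1105}{22} \approx -50.227$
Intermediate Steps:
$K{\left(V,z \right)} = -8$
$E = - \frac{13}{814}$ ($E = \frac{1}{- \frac{8 \left(-5 - 8 - -8\right)}{\left(-8\right) \left(-5 - 8\right)} - 63} = \frac{1}{\left(-8\right) \left(- \frac{1}{8}\right) \frac{1}{-13} \left(-5 - 8 + 8\right) - 63} = \frac{1}{\left(-8\right) \left(- \frac{1}{8}\right) \left(- \frac{1}{13}\right) \left(-5\right) - 63} = \frac{1}{\frac{5}{13} - 63} = \frac{1}{- \frac{814}{13}} = - \frac{13}{814} \approx -0.015971$)
$j E 37 = 85 \left(- \frac{13}{814}\right) 37 = \left(- \frac{1105}{814}\right) 37 = - \frac{1105}{22}$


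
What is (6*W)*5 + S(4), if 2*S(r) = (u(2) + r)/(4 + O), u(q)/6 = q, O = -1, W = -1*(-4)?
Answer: 368/3 ≈ 122.67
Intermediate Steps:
W = 4
u(q) = 6*q
S(r) = 2 + r/6 (S(r) = ((6*2 + r)/(4 - 1))/2 = ((12 + r)/3)/2 = ((12 + r)*(⅓))/2 = (4 + r/3)/2 = 2 + r/6)
(6*W)*5 + S(4) = (6*4)*5 + (2 + (⅙)*4) = 24*5 + (2 + ⅔) = 120 + 8/3 = 368/3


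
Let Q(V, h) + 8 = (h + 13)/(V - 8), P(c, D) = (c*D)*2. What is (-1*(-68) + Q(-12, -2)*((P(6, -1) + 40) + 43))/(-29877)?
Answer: 10781/597540 ≈ 0.018042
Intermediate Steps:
P(c, D) = 2*D*c (P(c, D) = (D*c)*2 = 2*D*c)
Q(V, h) = -8 + (13 + h)/(-8 + V) (Q(V, h) = -8 + (h + 13)/(V - 8) = -8 + (13 + h)/(-8 + V))
(-1*(-68) + Q(-12, -2)*((P(6, -1) + 40) + 43))/(-29877) = (-1*(-68) + ((77 - 2 - 8*(-12))/(-8 - 12))*((2*(-1)*6 + 40) + 43))/(-29877) = (68 + ((77 - 2 + 96)/(-20))*((-12 + 40) + 43))*(-1/29877) = (68 + (-1/20*171)*(28 + 43))*(-1/29877) = (68 - 171/20*71)*(-1/29877) = (68 - 12141/20)*(-1/29877) = -10781/20*(-1/29877) = 10781/597540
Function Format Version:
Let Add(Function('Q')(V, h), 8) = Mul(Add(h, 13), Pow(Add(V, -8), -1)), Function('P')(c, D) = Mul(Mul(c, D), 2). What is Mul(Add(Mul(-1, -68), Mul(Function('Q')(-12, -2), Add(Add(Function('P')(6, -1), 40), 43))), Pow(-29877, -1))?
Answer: Rational(10781, 597540) ≈ 0.018042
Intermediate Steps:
Function('P')(c, D) = Mul(2, D, c) (Function('P')(c, D) = Mul(Mul(D, c), 2) = Mul(2, D, c))
Function('Q')(V, h) = Add(-8, Mul(Pow(Add(-8, V), -1), Add(13, h))) (Function('Q')(V, h) = Add(-8, Mul(Add(h, 13), Pow(Add(V, -8), -1))) = Add(-8, Mul(Add(13, h), Pow(Add(-8, V), -1))) = Add(-8, Mul(Pow(Add(-8, V), -1), Add(13, h))))
Mul(Add(Mul(-1, -68), Mul(Function('Q')(-12, -2), Add(Add(Function('P')(6, -1), 40), 43))), Pow(-29877, -1)) = Mul(Add(Mul(-1, -68), Mul(Mul(Pow(Add(-8, -12), -1), Add(77, -2, Mul(-8, -12))), Add(Add(Mul(2, -1, 6), 40), 43))), Pow(-29877, -1)) = Mul(Add(68, Mul(Mul(Pow(-20, -1), Add(77, -2, 96)), Add(Add(-12, 40), 43))), Rational(-1, 29877)) = Mul(Add(68, Mul(Mul(Rational(-1, 20), 171), Add(28, 43))), Rational(-1, 29877)) = Mul(Add(68, Mul(Rational(-171, 20), 71)), Rational(-1, 29877)) = Mul(Add(68, Rational(-12141, 20)), Rational(-1, 29877)) = Mul(Rational(-10781, 20), Rational(-1, 29877)) = Rational(10781, 597540)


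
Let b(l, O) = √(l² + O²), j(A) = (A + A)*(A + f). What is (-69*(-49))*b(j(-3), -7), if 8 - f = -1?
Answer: 3381*√1345 ≈ 1.2400e+5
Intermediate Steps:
f = 9 (f = 8 - 1*(-1) = 8 + 1 = 9)
j(A) = 2*A*(9 + A) (j(A) = (A + A)*(A + 9) = (2*A)*(9 + A) = 2*A*(9 + A))
b(l, O) = √(O² + l²)
(-69*(-49))*b(j(-3), -7) = (-69*(-49))*√((-7)² + (2*(-3)*(9 - 3))²) = 3381*√(49 + (2*(-3)*6)²) = 3381*√(49 + (-36)²) = 3381*√(49 + 1296) = 3381*√1345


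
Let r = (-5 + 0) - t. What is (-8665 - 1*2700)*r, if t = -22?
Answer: -193205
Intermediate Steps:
r = 17 (r = (-5 + 0) - 1*(-22) = -5 + 22 = 17)
(-8665 - 1*2700)*r = (-8665 - 1*2700)*17 = (-8665 - 2700)*17 = -11365*17 = -193205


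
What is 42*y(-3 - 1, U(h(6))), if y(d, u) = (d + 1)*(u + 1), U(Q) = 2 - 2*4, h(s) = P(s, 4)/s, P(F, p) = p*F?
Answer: 630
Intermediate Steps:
P(F, p) = F*p
h(s) = 4 (h(s) = (s*4)/s = (4*s)/s = 4)
U(Q) = -6 (U(Q) = 2 - 8 = -6)
y(d, u) = (1 + d)*(1 + u)
42*y(-3 - 1, U(h(6))) = 42*(1 + (-3 - 1) - 6 + (-3 - 1)*(-6)) = 42*(1 - 4 - 6 - 4*(-6)) = 42*(1 - 4 - 6 + 24) = 42*15 = 630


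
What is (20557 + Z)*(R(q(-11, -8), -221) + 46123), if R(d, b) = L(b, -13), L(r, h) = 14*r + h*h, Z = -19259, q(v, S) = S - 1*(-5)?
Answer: 56071004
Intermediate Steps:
q(v, S) = 5 + S (q(v, S) = S + 5 = 5 + S)
L(r, h) = h**2 + 14*r (L(r, h) = 14*r + h**2 = h**2 + 14*r)
R(d, b) = 169 + 14*b (R(d, b) = (-13)**2 + 14*b = 169 + 14*b)
(20557 + Z)*(R(q(-11, -8), -221) + 46123) = (20557 - 19259)*((169 + 14*(-221)) + 46123) = 1298*((169 - 3094) + 46123) = 1298*(-2925 + 46123) = 1298*43198 = 56071004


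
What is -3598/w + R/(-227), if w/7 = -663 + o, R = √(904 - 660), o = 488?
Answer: 514/175 - 2*√61/227 ≈ 2.8683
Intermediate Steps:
R = 2*√61 (R = √244 = 2*√61 ≈ 15.620)
w = -1225 (w = 7*(-663 + 488) = 7*(-175) = -1225)
-3598/w + R/(-227) = -3598/(-1225) + (2*√61)/(-227) = -3598*(-1/1225) + (2*√61)*(-1/227) = 514/175 - 2*√61/227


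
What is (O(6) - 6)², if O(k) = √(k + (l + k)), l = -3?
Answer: 9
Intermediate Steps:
O(k) = √(-3 + 2*k) (O(k) = √(k + (-3 + k)) = √(-3 + 2*k))
(O(6) - 6)² = (√(-3 + 2*6) - 6)² = (√(-3 + 12) - 6)² = (√9 - 6)² = (3 - 6)² = (-3)² = 9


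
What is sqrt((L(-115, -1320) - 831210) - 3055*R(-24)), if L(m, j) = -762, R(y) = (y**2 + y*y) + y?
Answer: 2*I*sqrt(1069503) ≈ 2068.3*I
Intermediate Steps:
R(y) = y + 2*y**2 (R(y) = (y**2 + y**2) + y = 2*y**2 + y = y + 2*y**2)
sqrt((L(-115, -1320) - 831210) - 3055*R(-24)) = sqrt((-762 - 831210) - (-73320)*(1 + 2*(-24))) = sqrt(-831972 - (-73320)*(1 - 48)) = sqrt(-831972 - (-73320)*(-47)) = sqrt(-831972 - 3055*1128) = sqrt(-831972 - 3446040) = sqrt(-4278012) = 2*I*sqrt(1069503)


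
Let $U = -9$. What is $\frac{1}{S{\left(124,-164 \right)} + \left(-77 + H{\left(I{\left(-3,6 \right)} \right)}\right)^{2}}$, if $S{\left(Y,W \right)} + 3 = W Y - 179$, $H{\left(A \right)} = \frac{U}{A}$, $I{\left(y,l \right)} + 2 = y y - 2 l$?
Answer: $- \frac{25}{371574} \approx -6.7281 \cdot 10^{-5}$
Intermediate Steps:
$I{\left(y,l \right)} = -2 + y^{2} - 2 l$ ($I{\left(y,l \right)} = -2 - \left(2 l - y y\right) = -2 - \left(- y^{2} + 2 l\right) = -2 + y^{2} - 2 l$)
$H{\left(A \right)} = - \frac{9}{A}$
$S{\left(Y,W \right)} = -182 + W Y$ ($S{\left(Y,W \right)} = -3 + \left(W Y - 179\right) = -3 + \left(-179 + W Y\right) = -182 + W Y$)
$\frac{1}{S{\left(124,-164 \right)} + \left(-77 + H{\left(I{\left(-3,6 \right)} \right)}\right)^{2}} = \frac{1}{\left(-182 - 20336\right) + \left(-77 - \frac{9}{-2 + \left(-3\right)^{2} - 12}\right)^{2}} = \frac{1}{\left(-182 - 20336\right) + \left(-77 - \frac{9}{-2 + 9 - 12}\right)^{2}} = \frac{1}{-20518 + \left(-77 - \frac{9}{-5}\right)^{2}} = \frac{1}{-20518 + \left(-77 - - \frac{9}{5}\right)^{2}} = \frac{1}{-20518 + \left(-77 + \frac{9}{5}\right)^{2}} = \frac{1}{-20518 + \left(- \frac{376}{5}\right)^{2}} = \frac{1}{-20518 + \frac{141376}{25}} = \frac{1}{- \frac{371574}{25}} = - \frac{25}{371574}$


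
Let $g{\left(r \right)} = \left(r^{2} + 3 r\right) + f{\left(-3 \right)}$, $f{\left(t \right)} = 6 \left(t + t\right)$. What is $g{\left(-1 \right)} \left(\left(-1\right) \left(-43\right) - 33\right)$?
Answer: $-380$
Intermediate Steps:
$f{\left(t \right)} = 12 t$ ($f{\left(t \right)} = 6 \cdot 2 t = 12 t$)
$g{\left(r \right)} = -36 + r^{2} + 3 r$ ($g{\left(r \right)} = \left(r^{2} + 3 r\right) + 12 \left(-3\right) = \left(r^{2} + 3 r\right) - 36 = -36 + r^{2} + 3 r$)
$g{\left(-1 \right)} \left(\left(-1\right) \left(-43\right) - 33\right) = \left(-36 + \left(-1\right)^{2} + 3 \left(-1\right)\right) \left(\left(-1\right) \left(-43\right) - 33\right) = \left(-36 + 1 - 3\right) \left(43 - 33\right) = \left(-38\right) 10 = -380$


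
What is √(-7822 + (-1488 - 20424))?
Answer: I*√29734 ≈ 172.44*I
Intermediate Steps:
√(-7822 + (-1488 - 20424)) = √(-7822 - 21912) = √(-29734) = I*√29734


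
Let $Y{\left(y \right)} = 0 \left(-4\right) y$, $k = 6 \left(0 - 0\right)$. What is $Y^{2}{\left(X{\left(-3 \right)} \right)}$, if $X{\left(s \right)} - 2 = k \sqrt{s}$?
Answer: $0$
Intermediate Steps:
$k = 0$ ($k = 6 \left(0 + 0\right) = 6 \cdot 0 = 0$)
$X{\left(s \right)} = 2$ ($X{\left(s \right)} = 2 + 0 \sqrt{s} = 2 + 0 = 2$)
$Y{\left(y \right)} = 0$ ($Y{\left(y \right)} = 0 y = 0$)
$Y^{2}{\left(X{\left(-3 \right)} \right)} = 0^{2} = 0$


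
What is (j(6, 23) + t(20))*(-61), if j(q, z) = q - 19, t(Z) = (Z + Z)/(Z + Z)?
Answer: 732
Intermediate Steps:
t(Z) = 1 (t(Z) = (2*Z)/((2*Z)) = (2*Z)*(1/(2*Z)) = 1)
j(q, z) = -19 + q
(j(6, 23) + t(20))*(-61) = ((-19 + 6) + 1)*(-61) = (-13 + 1)*(-61) = -12*(-61) = 732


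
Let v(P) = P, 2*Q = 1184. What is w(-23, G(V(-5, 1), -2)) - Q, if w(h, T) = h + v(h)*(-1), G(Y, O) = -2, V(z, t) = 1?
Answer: -592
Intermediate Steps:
Q = 592 (Q = (½)*1184 = 592)
w(h, T) = 0 (w(h, T) = h + h*(-1) = h - h = 0)
w(-23, G(V(-5, 1), -2)) - Q = 0 - 1*592 = 0 - 592 = -592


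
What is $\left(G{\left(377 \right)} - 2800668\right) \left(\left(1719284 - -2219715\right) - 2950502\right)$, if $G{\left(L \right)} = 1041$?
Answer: $-2767422890619$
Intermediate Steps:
$\left(G{\left(377 \right)} - 2800668\right) \left(\left(1719284 - -2219715\right) - 2950502\right) = \left(1041 - 2800668\right) \left(\left(1719284 - -2219715\right) - 2950502\right) = - 2799627 \left(\left(1719284 + 2219715\right) - 2950502\right) = - 2799627 \left(3938999 - 2950502\right) = \left(-2799627\right) 988497 = -2767422890619$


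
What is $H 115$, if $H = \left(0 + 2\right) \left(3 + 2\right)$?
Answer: $1150$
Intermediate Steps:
$H = 10$ ($H = 2 \cdot 5 = 10$)
$H 115 = 10 \cdot 115 = 1150$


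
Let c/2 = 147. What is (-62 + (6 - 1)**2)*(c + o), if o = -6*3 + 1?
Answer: -10249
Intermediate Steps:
c = 294 (c = 2*147 = 294)
o = -17 (o = -18 + 1 = -17)
(-62 + (6 - 1)**2)*(c + o) = (-62 + (6 - 1)**2)*(294 - 17) = (-62 + 5**2)*277 = (-62 + 25)*277 = -37*277 = -10249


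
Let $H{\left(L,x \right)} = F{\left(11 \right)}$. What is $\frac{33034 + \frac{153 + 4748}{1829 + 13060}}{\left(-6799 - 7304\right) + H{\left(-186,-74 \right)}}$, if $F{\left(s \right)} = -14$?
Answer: $- \frac{491848127}{210188013} \approx -2.34$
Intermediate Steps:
$H{\left(L,x \right)} = -14$
$\frac{33034 + \frac{153 + 4748}{1829 + 13060}}{\left(-6799 - 7304\right) + H{\left(-186,-74 \right)}} = \frac{33034 + \frac{153 + 4748}{1829 + 13060}}{\left(-6799 - 7304\right) - 14} = \frac{33034 + \frac{4901}{14889}}{\left(-6799 - 7304\right) - 14} = \frac{33034 + 4901 \cdot \frac{1}{14889}}{-14103 - 14} = \frac{33034 + \frac{4901}{14889}}{-14117} = \frac{491848127}{14889} \left(- \frac{1}{14117}\right) = - \frac{491848127}{210188013}$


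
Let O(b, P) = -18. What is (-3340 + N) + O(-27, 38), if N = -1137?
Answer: -4495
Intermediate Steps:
(-3340 + N) + O(-27, 38) = (-3340 - 1137) - 18 = -4477 - 18 = -4495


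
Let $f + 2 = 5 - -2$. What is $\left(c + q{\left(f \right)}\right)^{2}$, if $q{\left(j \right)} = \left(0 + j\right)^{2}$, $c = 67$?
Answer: $8464$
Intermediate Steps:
$f = 5$ ($f = -2 + \left(5 - -2\right) = -2 + \left(5 + 2\right) = -2 + 7 = 5$)
$q{\left(j \right)} = j^{2}$
$\left(c + q{\left(f \right)}\right)^{2} = \left(67 + 5^{2}\right)^{2} = \left(67 + 25\right)^{2} = 92^{2} = 8464$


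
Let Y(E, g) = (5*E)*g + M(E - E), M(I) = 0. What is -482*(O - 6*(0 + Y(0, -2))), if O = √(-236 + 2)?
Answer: -1446*I*√26 ≈ -7373.2*I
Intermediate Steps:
Y(E, g) = 5*E*g (Y(E, g) = (5*E)*g + 0 = 5*E*g + 0 = 5*E*g)
O = 3*I*√26 (O = √(-234) = 3*I*√26 ≈ 15.297*I)
-482*(O - 6*(0 + Y(0, -2))) = -482*(3*I*√26 - 6*(0 + 5*0*(-2))) = -482*(3*I*√26 - 6*(0 + 0)) = -482*(3*I*√26 - 6*0) = -482*(3*I*√26 + 0) = -1446*I*√26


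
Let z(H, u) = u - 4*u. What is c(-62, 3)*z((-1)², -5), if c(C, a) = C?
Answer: -930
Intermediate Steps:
z(H, u) = -3*u
c(-62, 3)*z((-1)², -5) = -(-186)*(-5) = -62*15 = -930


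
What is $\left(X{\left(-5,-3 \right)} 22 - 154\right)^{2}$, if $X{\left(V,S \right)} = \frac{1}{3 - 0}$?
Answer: $\frac{193600}{9} \approx 21511.0$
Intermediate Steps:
$X{\left(V,S \right)} = \frac{1}{3}$ ($X{\left(V,S \right)} = \frac{1}{3 + 0} = \frac{1}{3}$)
$\left(X{\left(-5,-3 \right)} 22 - 154\right)^{2} = \left(\frac{1}{3} \cdot 22 - 154\right)^{2} = \left(\frac{22}{3} - 154\right)^{2} = \left(- \frac{440}{3}\right)^{2} = \frac{193600}{9}$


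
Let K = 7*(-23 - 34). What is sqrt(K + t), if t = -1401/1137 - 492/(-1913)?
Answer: 2*I*sqrt(52563129975563)/725027 ≈ 19.999*I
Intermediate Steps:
K = -399 (K = 7*(-57) = -399)
t = -706903/725027 (t = -1401*1/1137 - 492*(-1/1913) = -467/379 + 492/1913 = -706903/725027 ≈ -0.97500)
sqrt(K + t) = sqrt(-399 - 706903/725027) = sqrt(-289992676/725027) = 2*I*sqrt(52563129975563)/725027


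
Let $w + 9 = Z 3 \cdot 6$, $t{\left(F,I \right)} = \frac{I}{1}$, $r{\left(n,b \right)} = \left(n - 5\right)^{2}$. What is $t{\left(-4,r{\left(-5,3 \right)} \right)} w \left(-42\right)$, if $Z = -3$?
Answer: $264600$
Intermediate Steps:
$r{\left(n,b \right)} = \left(-5 + n\right)^{2}$
$t{\left(F,I \right)} = I$ ($t{\left(F,I \right)} = I 1 = I$)
$w = -63$ ($w = -9 + \left(-3\right) 3 \cdot 6 = -9 - 54 = -63$)
$t{\left(-4,r{\left(-5,3 \right)} \right)} w \left(-42\right) = \left(-5 - 5\right)^{2} \left(-63\right) \left(-42\right) = \left(-10\right)^{2} \left(-63\right) \left(-42\right) = 100 \left(-63\right) \left(-42\right) = \left(-6300\right) \left(-42\right) = 264600$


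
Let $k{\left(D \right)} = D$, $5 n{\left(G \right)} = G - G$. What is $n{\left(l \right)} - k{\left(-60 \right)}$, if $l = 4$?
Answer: $60$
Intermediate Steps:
$n{\left(G \right)} = 0$ ($n{\left(G \right)} = \frac{G - G}{5} = \frac{1}{5} \cdot 0 = 0$)
$n{\left(l \right)} - k{\left(-60 \right)} = 0 - -60 = 0 + 60 = 60$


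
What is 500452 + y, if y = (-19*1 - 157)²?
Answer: 531428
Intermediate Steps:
y = 30976 (y = (-19 - 157)² = (-176)² = 30976)
500452 + y = 500452 + 30976 = 531428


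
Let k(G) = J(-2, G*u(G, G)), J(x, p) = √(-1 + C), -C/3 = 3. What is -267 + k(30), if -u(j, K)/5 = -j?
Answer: -267 + I*√10 ≈ -267.0 + 3.1623*I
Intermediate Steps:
C = -9 (C = -3*3 = -9)
u(j, K) = 5*j (u(j, K) = -(-5)*j = 5*j)
J(x, p) = I*√10 (J(x, p) = √(-1 - 9) = √(-10) = I*√10)
k(G) = I*√10
-267 + k(30) = -267 + I*√10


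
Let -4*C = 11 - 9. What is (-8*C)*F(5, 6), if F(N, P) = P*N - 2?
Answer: 112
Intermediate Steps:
C = -½ (C = -(11 - 9)/4 = -¼*2 = -½ ≈ -0.50000)
F(N, P) = -2 + N*P (F(N, P) = N*P - 2 = -2 + N*P)
(-8*C)*F(5, 6) = (-8*(-½))*(-2 + 5*6) = 4*(-2 + 30) = 4*28 = 112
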